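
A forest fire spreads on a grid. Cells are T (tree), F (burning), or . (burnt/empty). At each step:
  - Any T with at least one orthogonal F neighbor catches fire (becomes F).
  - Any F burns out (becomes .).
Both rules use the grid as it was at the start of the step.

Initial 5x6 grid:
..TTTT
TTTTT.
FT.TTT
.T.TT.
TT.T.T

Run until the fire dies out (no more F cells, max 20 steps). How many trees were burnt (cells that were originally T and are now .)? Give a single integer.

Answer: 19

Derivation:
Step 1: +2 fires, +1 burnt (F count now 2)
Step 2: +2 fires, +2 burnt (F count now 2)
Step 3: +2 fires, +2 burnt (F count now 2)
Step 4: +3 fires, +2 burnt (F count now 3)
Step 5: +3 fires, +3 burnt (F count now 3)
Step 6: +3 fires, +3 burnt (F count now 3)
Step 7: +4 fires, +3 burnt (F count now 4)
Step 8: +0 fires, +4 burnt (F count now 0)
Fire out after step 8
Initially T: 20, now '.': 29
Total burnt (originally-T cells now '.'): 19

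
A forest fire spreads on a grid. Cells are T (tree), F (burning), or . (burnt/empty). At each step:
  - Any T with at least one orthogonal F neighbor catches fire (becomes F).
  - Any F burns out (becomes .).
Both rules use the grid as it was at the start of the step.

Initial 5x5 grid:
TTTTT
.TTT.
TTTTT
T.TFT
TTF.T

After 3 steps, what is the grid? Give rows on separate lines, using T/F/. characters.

Step 1: 4 trees catch fire, 2 burn out
  TTTTT
  .TTT.
  TTTFT
  T.F.F
  TF..T
Step 2: 5 trees catch fire, 4 burn out
  TTTTT
  .TTF.
  TTF.F
  T....
  F...F
Step 3: 4 trees catch fire, 5 burn out
  TTTFT
  .TF..
  TF...
  F....
  .....

TTTFT
.TF..
TF...
F....
.....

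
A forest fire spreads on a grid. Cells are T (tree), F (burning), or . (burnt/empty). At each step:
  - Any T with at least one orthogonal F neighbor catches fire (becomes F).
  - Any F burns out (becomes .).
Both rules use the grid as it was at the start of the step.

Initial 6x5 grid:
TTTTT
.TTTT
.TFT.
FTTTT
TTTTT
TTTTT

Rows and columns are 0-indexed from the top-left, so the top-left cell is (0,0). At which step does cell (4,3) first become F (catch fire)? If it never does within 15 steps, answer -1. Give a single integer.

Step 1: cell (4,3)='T' (+6 fires, +2 burnt)
Step 2: cell (4,3)='T' (+7 fires, +6 burnt)
Step 3: cell (4,3)='F' (+7 fires, +7 burnt)
  -> target ignites at step 3
Step 4: cell (4,3)='.' (+4 fires, +7 burnt)
Step 5: cell (4,3)='.' (+1 fires, +4 burnt)
Step 6: cell (4,3)='.' (+0 fires, +1 burnt)
  fire out at step 6

3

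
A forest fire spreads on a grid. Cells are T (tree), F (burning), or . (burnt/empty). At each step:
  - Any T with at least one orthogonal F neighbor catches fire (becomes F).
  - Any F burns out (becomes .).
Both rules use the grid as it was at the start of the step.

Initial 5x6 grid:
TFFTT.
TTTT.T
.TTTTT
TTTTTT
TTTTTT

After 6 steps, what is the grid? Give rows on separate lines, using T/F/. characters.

Step 1: 4 trees catch fire, 2 burn out
  F..FT.
  TFFT.T
  .TTTTT
  TTTTTT
  TTTTTT
Step 2: 5 trees catch fire, 4 burn out
  ....F.
  F..F.T
  .FFTTT
  TTTTTT
  TTTTTT
Step 3: 3 trees catch fire, 5 burn out
  ......
  .....T
  ...FTT
  TFFTTT
  TTTTTT
Step 4: 5 trees catch fire, 3 burn out
  ......
  .....T
  ....FT
  F..FTT
  TFFTTT
Step 5: 4 trees catch fire, 5 burn out
  ......
  .....T
  .....F
  ....FT
  F..FTT
Step 6: 3 trees catch fire, 4 burn out
  ......
  .....F
  ......
  .....F
  ....FT

......
.....F
......
.....F
....FT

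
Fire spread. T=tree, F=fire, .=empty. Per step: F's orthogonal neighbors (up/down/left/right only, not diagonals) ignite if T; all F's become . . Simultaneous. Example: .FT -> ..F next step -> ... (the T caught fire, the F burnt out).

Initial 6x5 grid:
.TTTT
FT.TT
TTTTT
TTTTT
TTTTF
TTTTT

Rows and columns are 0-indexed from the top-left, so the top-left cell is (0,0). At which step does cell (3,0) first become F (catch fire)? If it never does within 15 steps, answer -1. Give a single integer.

Step 1: cell (3,0)='T' (+5 fires, +2 burnt)
Step 2: cell (3,0)='F' (+7 fires, +5 burnt)
  -> target ignites at step 2
Step 3: cell (3,0)='.' (+9 fires, +7 burnt)
Step 4: cell (3,0)='.' (+5 fires, +9 burnt)
Step 5: cell (3,0)='.' (+0 fires, +5 burnt)
  fire out at step 5

2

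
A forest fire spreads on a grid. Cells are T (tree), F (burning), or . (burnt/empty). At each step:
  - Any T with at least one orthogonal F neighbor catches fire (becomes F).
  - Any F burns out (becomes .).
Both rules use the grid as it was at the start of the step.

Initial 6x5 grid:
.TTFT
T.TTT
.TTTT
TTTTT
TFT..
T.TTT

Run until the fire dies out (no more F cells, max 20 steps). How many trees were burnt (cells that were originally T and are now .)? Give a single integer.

Step 1: +6 fires, +2 burnt (F count now 6)
Step 2: +9 fires, +6 burnt (F count now 9)
Step 3: +4 fires, +9 burnt (F count now 4)
Step 4: +2 fires, +4 burnt (F count now 2)
Step 5: +0 fires, +2 burnt (F count now 0)
Fire out after step 5
Initially T: 22, now '.': 29
Total burnt (originally-T cells now '.'): 21

Answer: 21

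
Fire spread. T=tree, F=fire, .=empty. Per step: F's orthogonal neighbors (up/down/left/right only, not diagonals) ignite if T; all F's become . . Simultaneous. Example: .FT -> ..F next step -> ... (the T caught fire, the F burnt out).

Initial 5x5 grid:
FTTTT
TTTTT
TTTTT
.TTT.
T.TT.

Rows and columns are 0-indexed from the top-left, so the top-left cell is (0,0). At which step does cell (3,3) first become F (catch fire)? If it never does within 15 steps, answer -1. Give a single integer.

Step 1: cell (3,3)='T' (+2 fires, +1 burnt)
Step 2: cell (3,3)='T' (+3 fires, +2 burnt)
Step 3: cell (3,3)='T' (+3 fires, +3 burnt)
Step 4: cell (3,3)='T' (+4 fires, +3 burnt)
Step 5: cell (3,3)='T' (+3 fires, +4 burnt)
Step 6: cell (3,3)='F' (+3 fires, +3 burnt)
  -> target ignites at step 6
Step 7: cell (3,3)='.' (+1 fires, +3 burnt)
Step 8: cell (3,3)='.' (+0 fires, +1 burnt)
  fire out at step 8

6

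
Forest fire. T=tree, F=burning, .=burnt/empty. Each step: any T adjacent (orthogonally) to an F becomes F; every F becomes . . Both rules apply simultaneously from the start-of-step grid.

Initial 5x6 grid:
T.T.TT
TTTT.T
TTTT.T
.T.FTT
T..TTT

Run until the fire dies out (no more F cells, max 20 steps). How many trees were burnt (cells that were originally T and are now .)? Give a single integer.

Step 1: +3 fires, +1 burnt (F count now 3)
Step 2: +4 fires, +3 burnt (F count now 4)
Step 3: +4 fires, +4 burnt (F count now 4)
Step 4: +5 fires, +4 burnt (F count now 5)
Step 5: +2 fires, +5 burnt (F count now 2)
Step 6: +2 fires, +2 burnt (F count now 2)
Step 7: +0 fires, +2 burnt (F count now 0)
Fire out after step 7
Initially T: 21, now '.': 29
Total burnt (originally-T cells now '.'): 20

Answer: 20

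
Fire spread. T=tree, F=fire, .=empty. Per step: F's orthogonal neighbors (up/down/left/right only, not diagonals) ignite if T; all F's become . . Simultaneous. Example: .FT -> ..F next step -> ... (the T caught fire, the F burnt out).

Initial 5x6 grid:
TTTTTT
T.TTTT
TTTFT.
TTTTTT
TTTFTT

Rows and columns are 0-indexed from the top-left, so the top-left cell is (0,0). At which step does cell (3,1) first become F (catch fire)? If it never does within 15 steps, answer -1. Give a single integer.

Step 1: cell (3,1)='T' (+6 fires, +2 burnt)
Step 2: cell (3,1)='T' (+8 fires, +6 burnt)
Step 3: cell (3,1)='F' (+7 fires, +8 burnt)
  -> target ignites at step 3
Step 4: cell (3,1)='.' (+4 fires, +7 burnt)
Step 5: cell (3,1)='.' (+1 fires, +4 burnt)
Step 6: cell (3,1)='.' (+0 fires, +1 burnt)
  fire out at step 6

3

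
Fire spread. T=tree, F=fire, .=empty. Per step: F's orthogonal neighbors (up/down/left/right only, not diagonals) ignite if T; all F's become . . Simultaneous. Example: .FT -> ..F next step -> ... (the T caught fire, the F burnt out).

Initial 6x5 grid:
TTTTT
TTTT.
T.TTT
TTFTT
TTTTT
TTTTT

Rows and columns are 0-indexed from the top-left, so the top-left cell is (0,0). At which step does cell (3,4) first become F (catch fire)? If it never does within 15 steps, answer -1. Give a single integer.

Step 1: cell (3,4)='T' (+4 fires, +1 burnt)
Step 2: cell (3,4)='F' (+7 fires, +4 burnt)
  -> target ignites at step 2
Step 3: cell (3,4)='.' (+9 fires, +7 burnt)
Step 4: cell (3,4)='.' (+5 fires, +9 burnt)
Step 5: cell (3,4)='.' (+2 fires, +5 burnt)
Step 6: cell (3,4)='.' (+0 fires, +2 burnt)
  fire out at step 6

2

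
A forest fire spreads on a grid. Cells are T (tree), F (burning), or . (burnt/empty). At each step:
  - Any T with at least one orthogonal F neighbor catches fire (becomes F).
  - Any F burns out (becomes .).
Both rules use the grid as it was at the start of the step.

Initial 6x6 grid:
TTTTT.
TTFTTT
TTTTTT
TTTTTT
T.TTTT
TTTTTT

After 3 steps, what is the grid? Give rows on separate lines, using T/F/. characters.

Step 1: 4 trees catch fire, 1 burn out
  TTFTT.
  TF.FTT
  TTFTTT
  TTTTTT
  T.TTTT
  TTTTTT
Step 2: 7 trees catch fire, 4 burn out
  TF.FT.
  F...FT
  TF.FTT
  TTFTTT
  T.TTTT
  TTTTTT
Step 3: 8 trees catch fire, 7 burn out
  F...F.
  .....F
  F...FT
  TF.FTT
  T.FTTT
  TTTTTT

F...F.
.....F
F...FT
TF.FTT
T.FTTT
TTTTTT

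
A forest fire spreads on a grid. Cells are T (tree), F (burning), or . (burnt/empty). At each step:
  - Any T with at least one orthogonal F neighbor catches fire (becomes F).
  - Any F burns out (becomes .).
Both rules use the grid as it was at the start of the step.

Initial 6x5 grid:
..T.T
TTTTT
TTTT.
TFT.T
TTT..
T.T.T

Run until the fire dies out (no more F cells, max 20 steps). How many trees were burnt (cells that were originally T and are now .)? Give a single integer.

Answer: 18

Derivation:
Step 1: +4 fires, +1 burnt (F count now 4)
Step 2: +5 fires, +4 burnt (F count now 5)
Step 3: +5 fires, +5 burnt (F count now 5)
Step 4: +2 fires, +5 burnt (F count now 2)
Step 5: +1 fires, +2 burnt (F count now 1)
Step 6: +1 fires, +1 burnt (F count now 1)
Step 7: +0 fires, +1 burnt (F count now 0)
Fire out after step 7
Initially T: 20, now '.': 28
Total burnt (originally-T cells now '.'): 18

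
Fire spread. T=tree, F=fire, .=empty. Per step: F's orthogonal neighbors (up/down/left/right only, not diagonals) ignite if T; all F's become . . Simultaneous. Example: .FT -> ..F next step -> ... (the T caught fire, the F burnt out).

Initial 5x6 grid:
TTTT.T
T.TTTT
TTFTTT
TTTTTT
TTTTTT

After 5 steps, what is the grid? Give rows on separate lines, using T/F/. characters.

Step 1: 4 trees catch fire, 1 burn out
  TTTT.T
  T.FTTT
  TF.FTT
  TTFTTT
  TTTTTT
Step 2: 7 trees catch fire, 4 burn out
  TTFT.T
  T..FTT
  F...FT
  TF.FTT
  TTFTTT
Step 3: 9 trees catch fire, 7 burn out
  TF.F.T
  F...FT
  .....F
  F...FT
  TF.FTT
Step 4: 5 trees catch fire, 9 burn out
  F....T
  .....F
  ......
  .....F
  F...FT
Step 5: 2 trees catch fire, 5 burn out
  .....F
  ......
  ......
  ......
  .....F

.....F
......
......
......
.....F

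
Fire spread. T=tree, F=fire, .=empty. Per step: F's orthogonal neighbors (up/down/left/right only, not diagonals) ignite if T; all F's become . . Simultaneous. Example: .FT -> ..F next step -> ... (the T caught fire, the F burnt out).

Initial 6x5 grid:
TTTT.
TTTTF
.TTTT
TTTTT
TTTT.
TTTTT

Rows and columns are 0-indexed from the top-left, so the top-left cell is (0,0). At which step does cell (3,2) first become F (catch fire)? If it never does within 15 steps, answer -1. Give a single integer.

Step 1: cell (3,2)='T' (+2 fires, +1 burnt)
Step 2: cell (3,2)='T' (+4 fires, +2 burnt)
Step 3: cell (3,2)='T' (+4 fires, +4 burnt)
Step 4: cell (3,2)='F' (+5 fires, +4 burnt)
  -> target ignites at step 4
Step 5: cell (3,2)='.' (+4 fires, +5 burnt)
Step 6: cell (3,2)='.' (+4 fires, +4 burnt)
Step 7: cell (3,2)='.' (+2 fires, +4 burnt)
Step 8: cell (3,2)='.' (+1 fires, +2 burnt)
Step 9: cell (3,2)='.' (+0 fires, +1 burnt)
  fire out at step 9

4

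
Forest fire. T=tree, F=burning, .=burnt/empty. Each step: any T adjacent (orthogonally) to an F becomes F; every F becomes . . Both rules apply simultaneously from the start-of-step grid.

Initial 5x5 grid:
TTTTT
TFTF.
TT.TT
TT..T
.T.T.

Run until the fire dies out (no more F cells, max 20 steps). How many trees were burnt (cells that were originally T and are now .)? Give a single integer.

Step 1: +6 fires, +2 burnt (F count now 6)
Step 2: +6 fires, +6 burnt (F count now 6)
Step 3: +3 fires, +6 burnt (F count now 3)
Step 4: +0 fires, +3 burnt (F count now 0)
Fire out after step 4
Initially T: 16, now '.': 24
Total burnt (originally-T cells now '.'): 15

Answer: 15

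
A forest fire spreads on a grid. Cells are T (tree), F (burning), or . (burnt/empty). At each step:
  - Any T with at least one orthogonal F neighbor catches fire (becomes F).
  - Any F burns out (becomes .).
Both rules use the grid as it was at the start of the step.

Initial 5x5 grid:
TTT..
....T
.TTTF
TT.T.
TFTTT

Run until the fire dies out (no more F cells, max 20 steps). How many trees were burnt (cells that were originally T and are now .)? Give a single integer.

Answer: 11

Derivation:
Step 1: +5 fires, +2 burnt (F count now 5)
Step 2: +5 fires, +5 burnt (F count now 5)
Step 3: +1 fires, +5 burnt (F count now 1)
Step 4: +0 fires, +1 burnt (F count now 0)
Fire out after step 4
Initially T: 14, now '.': 22
Total burnt (originally-T cells now '.'): 11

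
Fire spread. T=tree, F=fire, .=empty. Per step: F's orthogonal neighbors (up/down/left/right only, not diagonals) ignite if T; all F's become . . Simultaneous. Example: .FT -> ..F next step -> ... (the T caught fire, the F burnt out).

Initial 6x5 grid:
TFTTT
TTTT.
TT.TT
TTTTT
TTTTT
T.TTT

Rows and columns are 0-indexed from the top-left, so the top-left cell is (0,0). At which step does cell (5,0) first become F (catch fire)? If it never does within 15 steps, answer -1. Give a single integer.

Step 1: cell (5,0)='T' (+3 fires, +1 burnt)
Step 2: cell (5,0)='T' (+4 fires, +3 burnt)
Step 3: cell (5,0)='T' (+4 fires, +4 burnt)
Step 4: cell (5,0)='T' (+4 fires, +4 burnt)
Step 5: cell (5,0)='T' (+4 fires, +4 burnt)
Step 6: cell (5,0)='F' (+4 fires, +4 burnt)
  -> target ignites at step 6
Step 7: cell (5,0)='.' (+2 fires, +4 burnt)
Step 8: cell (5,0)='.' (+1 fires, +2 burnt)
Step 9: cell (5,0)='.' (+0 fires, +1 burnt)
  fire out at step 9

6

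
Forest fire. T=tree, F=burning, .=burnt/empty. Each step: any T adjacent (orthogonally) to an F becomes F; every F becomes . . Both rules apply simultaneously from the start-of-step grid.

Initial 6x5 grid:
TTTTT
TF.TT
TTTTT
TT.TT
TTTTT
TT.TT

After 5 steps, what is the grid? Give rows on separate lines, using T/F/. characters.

Step 1: 3 trees catch fire, 1 burn out
  TFTTT
  F..TT
  TFTTT
  TT.TT
  TTTTT
  TT.TT
Step 2: 5 trees catch fire, 3 burn out
  F.FTT
  ...TT
  F.FTT
  TF.TT
  TTTTT
  TT.TT
Step 3: 4 trees catch fire, 5 burn out
  ...FT
  ...TT
  ...FT
  F..TT
  TFTTT
  TT.TT
Step 4: 7 trees catch fire, 4 burn out
  ....F
  ...FT
  ....F
  ...FT
  F.FTT
  TF.TT
Step 5: 4 trees catch fire, 7 burn out
  .....
  ....F
  .....
  ....F
  ...FT
  F..TT

.....
....F
.....
....F
...FT
F..TT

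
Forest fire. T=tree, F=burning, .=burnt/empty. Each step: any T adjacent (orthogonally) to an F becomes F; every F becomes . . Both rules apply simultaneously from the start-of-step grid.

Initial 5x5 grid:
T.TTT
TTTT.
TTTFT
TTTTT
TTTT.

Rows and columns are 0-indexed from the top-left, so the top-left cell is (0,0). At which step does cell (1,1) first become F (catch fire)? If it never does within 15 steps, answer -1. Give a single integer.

Step 1: cell (1,1)='T' (+4 fires, +1 burnt)
Step 2: cell (1,1)='T' (+6 fires, +4 burnt)
Step 3: cell (1,1)='F' (+6 fires, +6 burnt)
  -> target ignites at step 3
Step 4: cell (1,1)='.' (+3 fires, +6 burnt)
Step 5: cell (1,1)='.' (+2 fires, +3 burnt)
Step 6: cell (1,1)='.' (+0 fires, +2 burnt)
  fire out at step 6

3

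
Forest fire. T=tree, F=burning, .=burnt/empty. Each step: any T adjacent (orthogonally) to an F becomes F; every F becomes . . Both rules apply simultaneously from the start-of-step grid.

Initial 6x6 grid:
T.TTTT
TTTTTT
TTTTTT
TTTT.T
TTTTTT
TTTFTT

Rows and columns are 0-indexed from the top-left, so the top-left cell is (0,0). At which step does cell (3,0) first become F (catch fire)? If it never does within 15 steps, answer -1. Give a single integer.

Step 1: cell (3,0)='T' (+3 fires, +1 burnt)
Step 2: cell (3,0)='T' (+5 fires, +3 burnt)
Step 3: cell (3,0)='T' (+5 fires, +5 burnt)
Step 4: cell (3,0)='T' (+6 fires, +5 burnt)
Step 5: cell (3,0)='F' (+6 fires, +6 burnt)
  -> target ignites at step 5
Step 6: cell (3,0)='.' (+5 fires, +6 burnt)
Step 7: cell (3,0)='.' (+2 fires, +5 burnt)
Step 8: cell (3,0)='.' (+1 fires, +2 burnt)
Step 9: cell (3,0)='.' (+0 fires, +1 burnt)
  fire out at step 9

5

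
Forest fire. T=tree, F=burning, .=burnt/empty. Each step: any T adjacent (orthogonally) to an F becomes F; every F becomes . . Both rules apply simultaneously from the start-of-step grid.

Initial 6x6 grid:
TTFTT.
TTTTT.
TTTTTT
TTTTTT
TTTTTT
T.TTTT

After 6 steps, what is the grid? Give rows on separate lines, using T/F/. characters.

Step 1: 3 trees catch fire, 1 burn out
  TF.FT.
  TTFTT.
  TTTTTT
  TTTTTT
  TTTTTT
  T.TTTT
Step 2: 5 trees catch fire, 3 burn out
  F...F.
  TF.FT.
  TTFTTT
  TTTTTT
  TTTTTT
  T.TTTT
Step 3: 5 trees catch fire, 5 burn out
  ......
  F...F.
  TF.FTT
  TTFTTT
  TTTTTT
  T.TTTT
Step 4: 5 trees catch fire, 5 burn out
  ......
  ......
  F...FT
  TF.FTT
  TTFTTT
  T.TTTT
Step 5: 6 trees catch fire, 5 burn out
  ......
  ......
  .....F
  F...FT
  TF.FTT
  T.FTTT
Step 6: 4 trees catch fire, 6 burn out
  ......
  ......
  ......
  .....F
  F...FT
  T..FTT

......
......
......
.....F
F...FT
T..FTT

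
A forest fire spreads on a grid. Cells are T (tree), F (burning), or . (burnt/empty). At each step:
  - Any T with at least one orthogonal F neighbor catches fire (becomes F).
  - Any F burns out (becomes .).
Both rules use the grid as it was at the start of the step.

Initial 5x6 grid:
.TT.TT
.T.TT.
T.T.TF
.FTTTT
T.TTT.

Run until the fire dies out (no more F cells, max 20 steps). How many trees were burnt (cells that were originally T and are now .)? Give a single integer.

Answer: 13

Derivation:
Step 1: +3 fires, +2 burnt (F count now 3)
Step 2: +5 fires, +3 burnt (F count now 5)
Step 3: +4 fires, +5 burnt (F count now 4)
Step 4: +1 fires, +4 burnt (F count now 1)
Step 5: +0 fires, +1 burnt (F count now 0)
Fire out after step 5
Initially T: 18, now '.': 25
Total burnt (originally-T cells now '.'): 13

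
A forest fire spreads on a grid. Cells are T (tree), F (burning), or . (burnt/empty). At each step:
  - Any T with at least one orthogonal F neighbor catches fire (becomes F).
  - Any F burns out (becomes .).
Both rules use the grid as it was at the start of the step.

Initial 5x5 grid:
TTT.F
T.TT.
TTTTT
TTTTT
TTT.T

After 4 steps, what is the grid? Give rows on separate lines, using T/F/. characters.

Step 1: 0 trees catch fire, 1 burn out
  TTT..
  T.TT.
  TTTTT
  TTTTT
  TTT.T
Step 2: 0 trees catch fire, 0 burn out
  TTT..
  T.TT.
  TTTTT
  TTTTT
  TTT.T
Step 3: 0 trees catch fire, 0 burn out
  TTT..
  T.TT.
  TTTTT
  TTTTT
  TTT.T
Step 4: 0 trees catch fire, 0 burn out
  TTT..
  T.TT.
  TTTTT
  TTTTT
  TTT.T

TTT..
T.TT.
TTTTT
TTTTT
TTT.T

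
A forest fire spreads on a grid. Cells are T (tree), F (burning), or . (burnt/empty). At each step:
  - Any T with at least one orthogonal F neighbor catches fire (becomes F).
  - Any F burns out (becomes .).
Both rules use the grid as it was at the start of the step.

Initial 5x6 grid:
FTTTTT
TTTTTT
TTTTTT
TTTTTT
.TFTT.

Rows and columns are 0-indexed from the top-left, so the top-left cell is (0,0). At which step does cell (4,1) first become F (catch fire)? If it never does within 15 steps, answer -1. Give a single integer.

Step 1: cell (4,1)='F' (+5 fires, +2 burnt)
  -> target ignites at step 1
Step 2: cell (4,1)='.' (+7 fires, +5 burnt)
Step 3: cell (4,1)='.' (+6 fires, +7 burnt)
Step 4: cell (4,1)='.' (+4 fires, +6 burnt)
Step 5: cell (4,1)='.' (+3 fires, +4 burnt)
Step 6: cell (4,1)='.' (+1 fires, +3 burnt)
Step 7: cell (4,1)='.' (+0 fires, +1 burnt)
  fire out at step 7

1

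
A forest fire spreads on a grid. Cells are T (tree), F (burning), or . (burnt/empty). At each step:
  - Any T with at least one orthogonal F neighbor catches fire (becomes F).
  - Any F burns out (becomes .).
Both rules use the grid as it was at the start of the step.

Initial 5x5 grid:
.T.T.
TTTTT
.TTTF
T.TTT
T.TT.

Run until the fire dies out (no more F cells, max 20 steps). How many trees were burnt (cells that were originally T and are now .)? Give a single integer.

Answer: 15

Derivation:
Step 1: +3 fires, +1 burnt (F count now 3)
Step 2: +3 fires, +3 burnt (F count now 3)
Step 3: +5 fires, +3 burnt (F count now 5)
Step 4: +2 fires, +5 burnt (F count now 2)
Step 5: +2 fires, +2 burnt (F count now 2)
Step 6: +0 fires, +2 burnt (F count now 0)
Fire out after step 6
Initially T: 17, now '.': 23
Total burnt (originally-T cells now '.'): 15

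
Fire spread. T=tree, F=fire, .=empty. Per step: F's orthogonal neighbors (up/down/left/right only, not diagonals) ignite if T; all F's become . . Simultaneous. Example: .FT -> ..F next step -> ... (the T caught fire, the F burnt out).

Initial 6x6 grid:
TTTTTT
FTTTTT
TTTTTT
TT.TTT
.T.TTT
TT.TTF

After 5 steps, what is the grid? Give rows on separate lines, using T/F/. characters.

Step 1: 5 trees catch fire, 2 burn out
  FTTTTT
  .FTTTT
  FTTTTT
  TT.TTT
  .T.TTF
  TT.TF.
Step 2: 7 trees catch fire, 5 burn out
  .FTTTT
  ..FTTT
  .FTTTT
  FT.TTF
  .T.TF.
  TT.F..
Step 3: 7 trees catch fire, 7 burn out
  ..FTTT
  ...FTT
  ..FTTF
  .F.TF.
  .T.F..
  TT....
Step 4: 7 trees catch fire, 7 burn out
  ...FTT
  ....FF
  ...FF.
  ...F..
  .F....
  TT....
Step 5: 3 trees catch fire, 7 burn out
  ....FF
  ......
  ......
  ......
  ......
  TF....

....FF
......
......
......
......
TF....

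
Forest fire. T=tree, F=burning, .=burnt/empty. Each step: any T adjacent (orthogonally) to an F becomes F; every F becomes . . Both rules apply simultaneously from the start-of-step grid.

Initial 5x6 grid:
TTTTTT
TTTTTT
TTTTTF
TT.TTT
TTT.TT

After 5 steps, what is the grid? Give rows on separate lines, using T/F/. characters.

Step 1: 3 trees catch fire, 1 burn out
  TTTTTT
  TTTTTF
  TTTTF.
  TT.TTF
  TTT.TT
Step 2: 5 trees catch fire, 3 burn out
  TTTTTF
  TTTTF.
  TTTF..
  TT.TF.
  TTT.TF
Step 3: 5 trees catch fire, 5 burn out
  TTTTF.
  TTTF..
  TTF...
  TT.F..
  TTT.F.
Step 4: 3 trees catch fire, 5 burn out
  TTTF..
  TTF...
  TF....
  TT....
  TTT...
Step 5: 4 trees catch fire, 3 burn out
  TTF...
  TF....
  F.....
  TF....
  TTT...

TTF...
TF....
F.....
TF....
TTT...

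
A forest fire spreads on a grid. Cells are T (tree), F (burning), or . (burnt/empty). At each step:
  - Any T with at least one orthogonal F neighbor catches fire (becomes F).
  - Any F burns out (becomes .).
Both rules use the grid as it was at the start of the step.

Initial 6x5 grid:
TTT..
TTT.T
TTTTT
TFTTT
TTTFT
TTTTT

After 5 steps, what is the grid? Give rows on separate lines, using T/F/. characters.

Step 1: 8 trees catch fire, 2 burn out
  TTT..
  TTT.T
  TFTTT
  F.FFT
  TFF.F
  TTTFT
Step 2: 9 trees catch fire, 8 burn out
  TTT..
  TFT.T
  F.FFT
  ....F
  F....
  TFF.F
Step 3: 5 trees catch fire, 9 burn out
  TFT..
  F.F.T
  ....F
  .....
  .....
  F....
Step 4: 3 trees catch fire, 5 burn out
  F.F..
  ....F
  .....
  .....
  .....
  .....
Step 5: 0 trees catch fire, 3 burn out
  .....
  .....
  .....
  .....
  .....
  .....

.....
.....
.....
.....
.....
.....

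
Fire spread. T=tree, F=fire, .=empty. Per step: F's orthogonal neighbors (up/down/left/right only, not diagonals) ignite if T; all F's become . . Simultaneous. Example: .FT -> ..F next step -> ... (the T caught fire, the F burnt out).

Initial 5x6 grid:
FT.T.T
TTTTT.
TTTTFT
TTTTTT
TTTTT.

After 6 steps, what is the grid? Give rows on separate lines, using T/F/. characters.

Step 1: 6 trees catch fire, 2 burn out
  .F.T.T
  FTTTF.
  TTTF.F
  TTTTFT
  TTTTT.
Step 2: 7 trees catch fire, 6 burn out
  ...T.T
  .FTF..
  FTF...
  TTTF.F
  TTTTF.
Step 3: 6 trees catch fire, 7 burn out
  ...F.T
  ..F...
  .F....
  FTF...
  TTTF..
Step 4: 3 trees catch fire, 6 burn out
  .....T
  ......
  ......
  .F....
  FTF...
Step 5: 1 trees catch fire, 3 burn out
  .....T
  ......
  ......
  ......
  .F....
Step 6: 0 trees catch fire, 1 burn out
  .....T
  ......
  ......
  ......
  ......

.....T
......
......
......
......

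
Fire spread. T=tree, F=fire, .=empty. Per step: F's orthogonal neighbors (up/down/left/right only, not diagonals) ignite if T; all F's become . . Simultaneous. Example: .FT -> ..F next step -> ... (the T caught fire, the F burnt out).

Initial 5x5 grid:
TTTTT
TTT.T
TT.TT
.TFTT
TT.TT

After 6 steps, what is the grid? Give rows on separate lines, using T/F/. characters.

Step 1: 2 trees catch fire, 1 burn out
  TTTTT
  TTT.T
  TT.TT
  .F.FT
  TT.TT
Step 2: 5 trees catch fire, 2 burn out
  TTTTT
  TTT.T
  TF.FT
  ....F
  TF.FT
Step 3: 5 trees catch fire, 5 burn out
  TTTTT
  TFT.T
  F...F
  .....
  F...F
Step 4: 4 trees catch fire, 5 burn out
  TFTTT
  F.F.F
  .....
  .....
  .....
Step 5: 3 trees catch fire, 4 burn out
  F.FTF
  .....
  .....
  .....
  .....
Step 6: 1 trees catch fire, 3 burn out
  ...F.
  .....
  .....
  .....
  .....

...F.
.....
.....
.....
.....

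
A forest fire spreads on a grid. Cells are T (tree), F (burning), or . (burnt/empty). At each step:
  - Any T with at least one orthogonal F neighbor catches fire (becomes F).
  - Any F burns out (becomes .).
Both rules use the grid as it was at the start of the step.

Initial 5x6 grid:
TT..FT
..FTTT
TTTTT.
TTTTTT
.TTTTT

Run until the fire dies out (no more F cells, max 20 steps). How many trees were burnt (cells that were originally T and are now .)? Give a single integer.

Step 1: +4 fires, +2 burnt (F count now 4)
Step 2: +5 fires, +4 burnt (F count now 5)
Step 3: +5 fires, +5 burnt (F count now 5)
Step 4: +5 fires, +5 burnt (F count now 5)
Step 5: +1 fires, +5 burnt (F count now 1)
Step 6: +0 fires, +1 burnt (F count now 0)
Fire out after step 6
Initially T: 22, now '.': 28
Total burnt (originally-T cells now '.'): 20

Answer: 20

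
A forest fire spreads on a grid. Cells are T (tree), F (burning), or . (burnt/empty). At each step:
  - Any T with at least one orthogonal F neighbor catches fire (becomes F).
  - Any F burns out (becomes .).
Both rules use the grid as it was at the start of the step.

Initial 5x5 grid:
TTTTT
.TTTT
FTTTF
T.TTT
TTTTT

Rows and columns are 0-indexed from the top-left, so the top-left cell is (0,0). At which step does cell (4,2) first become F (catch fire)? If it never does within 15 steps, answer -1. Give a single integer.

Step 1: cell (4,2)='T' (+5 fires, +2 burnt)
Step 2: cell (4,2)='T' (+7 fires, +5 burnt)
Step 3: cell (4,2)='T' (+6 fires, +7 burnt)
Step 4: cell (4,2)='F' (+3 fires, +6 burnt)
  -> target ignites at step 4
Step 5: cell (4,2)='.' (+0 fires, +3 burnt)
  fire out at step 5

4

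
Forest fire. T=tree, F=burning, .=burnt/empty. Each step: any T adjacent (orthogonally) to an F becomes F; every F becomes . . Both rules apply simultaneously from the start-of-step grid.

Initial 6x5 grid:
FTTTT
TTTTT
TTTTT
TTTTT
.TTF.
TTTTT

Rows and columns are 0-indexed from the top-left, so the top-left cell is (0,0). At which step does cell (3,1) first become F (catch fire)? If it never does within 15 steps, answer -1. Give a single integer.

Step 1: cell (3,1)='T' (+5 fires, +2 burnt)
Step 2: cell (3,1)='T' (+9 fires, +5 burnt)
Step 3: cell (3,1)='F' (+9 fires, +9 burnt)
  -> target ignites at step 3
Step 4: cell (3,1)='.' (+3 fires, +9 burnt)
Step 5: cell (3,1)='.' (+0 fires, +3 burnt)
  fire out at step 5

3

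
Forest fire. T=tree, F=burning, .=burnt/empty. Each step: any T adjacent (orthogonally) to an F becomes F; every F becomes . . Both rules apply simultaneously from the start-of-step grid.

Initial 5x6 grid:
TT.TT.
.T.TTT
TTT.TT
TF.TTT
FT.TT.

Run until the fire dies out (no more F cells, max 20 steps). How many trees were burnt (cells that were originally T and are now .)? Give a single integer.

Step 1: +3 fires, +2 burnt (F count now 3)
Step 2: +3 fires, +3 burnt (F count now 3)
Step 3: +1 fires, +3 burnt (F count now 1)
Step 4: +1 fires, +1 burnt (F count now 1)
Step 5: +0 fires, +1 burnt (F count now 0)
Fire out after step 5
Initially T: 20, now '.': 18
Total burnt (originally-T cells now '.'): 8

Answer: 8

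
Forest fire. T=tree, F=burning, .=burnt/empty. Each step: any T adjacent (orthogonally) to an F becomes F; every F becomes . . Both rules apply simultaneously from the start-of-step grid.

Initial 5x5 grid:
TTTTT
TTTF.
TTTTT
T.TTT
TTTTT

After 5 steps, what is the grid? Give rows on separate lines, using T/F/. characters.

Step 1: 3 trees catch fire, 1 burn out
  TTTFT
  TTF..
  TTTFT
  T.TTT
  TTTTT
Step 2: 6 trees catch fire, 3 burn out
  TTF.F
  TF...
  TTF.F
  T.TFT
  TTTTT
Step 3: 6 trees catch fire, 6 burn out
  TF...
  F....
  TF...
  T.F.F
  TTTFT
Step 4: 4 trees catch fire, 6 burn out
  F....
  .....
  F....
  T....
  TTF.F
Step 5: 2 trees catch fire, 4 burn out
  .....
  .....
  .....
  F....
  TF...

.....
.....
.....
F....
TF...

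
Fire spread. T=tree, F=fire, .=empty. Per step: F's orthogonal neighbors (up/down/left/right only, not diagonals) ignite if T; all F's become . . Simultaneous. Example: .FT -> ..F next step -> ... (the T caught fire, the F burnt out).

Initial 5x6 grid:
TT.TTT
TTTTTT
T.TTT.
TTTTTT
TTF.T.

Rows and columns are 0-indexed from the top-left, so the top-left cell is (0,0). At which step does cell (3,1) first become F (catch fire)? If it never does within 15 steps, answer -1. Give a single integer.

Step 1: cell (3,1)='T' (+2 fires, +1 burnt)
Step 2: cell (3,1)='F' (+4 fires, +2 burnt)
  -> target ignites at step 2
Step 3: cell (3,1)='.' (+4 fires, +4 burnt)
Step 4: cell (3,1)='.' (+6 fires, +4 burnt)
Step 5: cell (3,1)='.' (+4 fires, +6 burnt)
Step 6: cell (3,1)='.' (+3 fires, +4 burnt)
Step 7: cell (3,1)='.' (+1 fires, +3 burnt)
Step 8: cell (3,1)='.' (+0 fires, +1 burnt)
  fire out at step 8

2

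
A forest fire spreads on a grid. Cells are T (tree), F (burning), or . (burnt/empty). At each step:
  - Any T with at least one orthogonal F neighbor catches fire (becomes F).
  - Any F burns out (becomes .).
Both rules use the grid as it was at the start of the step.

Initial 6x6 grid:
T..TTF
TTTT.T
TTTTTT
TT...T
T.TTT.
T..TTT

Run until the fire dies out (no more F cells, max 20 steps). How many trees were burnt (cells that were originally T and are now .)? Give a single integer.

Step 1: +2 fires, +1 burnt (F count now 2)
Step 2: +2 fires, +2 burnt (F count now 2)
Step 3: +3 fires, +2 burnt (F count now 3)
Step 4: +2 fires, +3 burnt (F count now 2)
Step 5: +2 fires, +2 burnt (F count now 2)
Step 6: +2 fires, +2 burnt (F count now 2)
Step 7: +3 fires, +2 burnt (F count now 3)
Step 8: +1 fires, +3 burnt (F count now 1)
Step 9: +1 fires, +1 burnt (F count now 1)
Step 10: +1 fires, +1 burnt (F count now 1)
Step 11: +0 fires, +1 burnt (F count now 0)
Fire out after step 11
Initially T: 25, now '.': 30
Total burnt (originally-T cells now '.'): 19

Answer: 19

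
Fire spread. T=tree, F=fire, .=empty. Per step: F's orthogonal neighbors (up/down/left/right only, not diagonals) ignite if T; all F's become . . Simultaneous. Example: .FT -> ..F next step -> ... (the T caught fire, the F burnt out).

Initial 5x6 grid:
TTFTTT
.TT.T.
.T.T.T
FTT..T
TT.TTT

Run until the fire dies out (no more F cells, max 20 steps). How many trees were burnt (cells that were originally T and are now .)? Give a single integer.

Answer: 13

Derivation:
Step 1: +5 fires, +2 burnt (F count now 5)
Step 2: +6 fires, +5 burnt (F count now 6)
Step 3: +2 fires, +6 burnt (F count now 2)
Step 4: +0 fires, +2 burnt (F count now 0)
Fire out after step 4
Initially T: 19, now '.': 24
Total burnt (originally-T cells now '.'): 13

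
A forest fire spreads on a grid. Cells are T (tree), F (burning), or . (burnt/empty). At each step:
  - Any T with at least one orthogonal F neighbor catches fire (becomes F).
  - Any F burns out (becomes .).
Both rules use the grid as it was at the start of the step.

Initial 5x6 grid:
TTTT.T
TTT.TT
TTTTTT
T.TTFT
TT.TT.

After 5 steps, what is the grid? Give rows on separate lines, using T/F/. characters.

Step 1: 4 trees catch fire, 1 burn out
  TTTT.T
  TTT.TT
  TTTTFT
  T.TF.F
  TT.TF.
Step 2: 5 trees catch fire, 4 burn out
  TTTT.T
  TTT.FT
  TTTF.F
  T.F...
  TT.F..
Step 3: 2 trees catch fire, 5 burn out
  TTTT.T
  TTT..F
  TTF...
  T.....
  TT....
Step 4: 3 trees catch fire, 2 burn out
  TTTT.F
  TTF...
  TF....
  T.....
  TT....
Step 5: 3 trees catch fire, 3 burn out
  TTFT..
  TF....
  F.....
  T.....
  TT....

TTFT..
TF....
F.....
T.....
TT....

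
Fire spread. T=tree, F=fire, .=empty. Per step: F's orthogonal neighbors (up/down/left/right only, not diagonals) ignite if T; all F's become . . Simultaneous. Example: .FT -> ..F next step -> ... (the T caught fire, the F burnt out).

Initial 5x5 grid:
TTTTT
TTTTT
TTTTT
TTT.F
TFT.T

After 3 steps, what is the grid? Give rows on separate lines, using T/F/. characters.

Step 1: 5 trees catch fire, 2 burn out
  TTTTT
  TTTTT
  TTTTF
  TFT..
  F.F.F
Step 2: 5 trees catch fire, 5 burn out
  TTTTT
  TTTTF
  TFTF.
  F.F..
  .....
Step 3: 5 trees catch fire, 5 burn out
  TTTTF
  TFTF.
  F.F..
  .....
  .....

TTTTF
TFTF.
F.F..
.....
.....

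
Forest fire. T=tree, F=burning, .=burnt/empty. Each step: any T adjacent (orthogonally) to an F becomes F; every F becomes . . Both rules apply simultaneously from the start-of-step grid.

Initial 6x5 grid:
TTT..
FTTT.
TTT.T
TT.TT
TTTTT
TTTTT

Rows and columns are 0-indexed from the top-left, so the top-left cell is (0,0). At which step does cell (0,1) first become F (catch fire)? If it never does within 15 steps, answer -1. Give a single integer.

Step 1: cell (0,1)='T' (+3 fires, +1 burnt)
Step 2: cell (0,1)='F' (+4 fires, +3 burnt)
  -> target ignites at step 2
Step 3: cell (0,1)='.' (+5 fires, +4 burnt)
Step 4: cell (0,1)='.' (+2 fires, +5 burnt)
Step 5: cell (0,1)='.' (+2 fires, +2 burnt)
Step 6: cell (0,1)='.' (+2 fires, +2 burnt)
Step 7: cell (0,1)='.' (+3 fires, +2 burnt)
Step 8: cell (0,1)='.' (+2 fires, +3 burnt)
Step 9: cell (0,1)='.' (+1 fires, +2 burnt)
Step 10: cell (0,1)='.' (+0 fires, +1 burnt)
  fire out at step 10

2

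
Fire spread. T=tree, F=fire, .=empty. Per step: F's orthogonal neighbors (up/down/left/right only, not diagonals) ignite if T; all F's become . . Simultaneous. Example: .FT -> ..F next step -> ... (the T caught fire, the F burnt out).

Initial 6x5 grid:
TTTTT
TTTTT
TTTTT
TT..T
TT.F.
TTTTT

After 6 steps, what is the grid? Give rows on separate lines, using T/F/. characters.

Step 1: 1 trees catch fire, 1 burn out
  TTTTT
  TTTTT
  TTTTT
  TT..T
  TT...
  TTTFT
Step 2: 2 trees catch fire, 1 burn out
  TTTTT
  TTTTT
  TTTTT
  TT..T
  TT...
  TTF.F
Step 3: 1 trees catch fire, 2 burn out
  TTTTT
  TTTTT
  TTTTT
  TT..T
  TT...
  TF...
Step 4: 2 trees catch fire, 1 burn out
  TTTTT
  TTTTT
  TTTTT
  TT..T
  TF...
  F....
Step 5: 2 trees catch fire, 2 burn out
  TTTTT
  TTTTT
  TTTTT
  TF..T
  F....
  .....
Step 6: 2 trees catch fire, 2 burn out
  TTTTT
  TTTTT
  TFTTT
  F...T
  .....
  .....

TTTTT
TTTTT
TFTTT
F...T
.....
.....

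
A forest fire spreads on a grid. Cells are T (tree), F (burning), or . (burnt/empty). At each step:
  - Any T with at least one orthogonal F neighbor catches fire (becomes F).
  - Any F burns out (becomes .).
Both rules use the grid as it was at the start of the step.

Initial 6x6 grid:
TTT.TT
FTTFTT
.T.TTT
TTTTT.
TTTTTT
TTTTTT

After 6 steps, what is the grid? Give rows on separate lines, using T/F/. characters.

Step 1: 5 trees catch fire, 2 burn out
  FTT.TT
  .FF.FT
  .T.FTT
  TTTTT.
  TTTTTT
  TTTTTT
Step 2: 7 trees catch fire, 5 burn out
  .FF.FT
  .....F
  .F..FT
  TTTFT.
  TTTTTT
  TTTTTT
Step 3: 6 trees catch fire, 7 burn out
  .....F
  ......
  .....F
  TFF.F.
  TTTFTT
  TTTTTT
Step 4: 5 trees catch fire, 6 burn out
  ......
  ......
  ......
  F.....
  TFF.FT
  TTTFTT
Step 5: 5 trees catch fire, 5 burn out
  ......
  ......
  ......
  ......
  F....F
  TFF.FT
Step 6: 2 trees catch fire, 5 burn out
  ......
  ......
  ......
  ......
  ......
  F....F

......
......
......
......
......
F....F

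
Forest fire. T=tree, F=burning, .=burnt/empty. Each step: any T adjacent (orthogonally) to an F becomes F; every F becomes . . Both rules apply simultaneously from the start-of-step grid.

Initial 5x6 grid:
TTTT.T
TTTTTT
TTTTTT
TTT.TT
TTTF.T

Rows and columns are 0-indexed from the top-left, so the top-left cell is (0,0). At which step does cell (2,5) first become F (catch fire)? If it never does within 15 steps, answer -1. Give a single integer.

Step 1: cell (2,5)='T' (+1 fires, +1 burnt)
Step 2: cell (2,5)='T' (+2 fires, +1 burnt)
Step 3: cell (2,5)='T' (+3 fires, +2 burnt)
Step 4: cell (2,5)='T' (+4 fires, +3 burnt)
Step 5: cell (2,5)='T' (+5 fires, +4 burnt)
Step 6: cell (2,5)='F' (+6 fires, +5 burnt)
  -> target ignites at step 6
Step 7: cell (2,5)='.' (+3 fires, +6 burnt)
Step 8: cell (2,5)='.' (+2 fires, +3 burnt)
Step 9: cell (2,5)='.' (+0 fires, +2 burnt)
  fire out at step 9

6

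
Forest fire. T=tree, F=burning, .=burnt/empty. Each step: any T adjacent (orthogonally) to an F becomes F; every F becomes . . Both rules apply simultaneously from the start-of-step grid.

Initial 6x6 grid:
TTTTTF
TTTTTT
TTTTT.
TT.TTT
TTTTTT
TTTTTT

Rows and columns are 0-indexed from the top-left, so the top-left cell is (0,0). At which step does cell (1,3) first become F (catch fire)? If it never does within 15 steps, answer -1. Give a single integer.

Step 1: cell (1,3)='T' (+2 fires, +1 burnt)
Step 2: cell (1,3)='T' (+2 fires, +2 burnt)
Step 3: cell (1,3)='F' (+3 fires, +2 burnt)
  -> target ignites at step 3
Step 4: cell (1,3)='.' (+4 fires, +3 burnt)
Step 5: cell (1,3)='.' (+6 fires, +4 burnt)
Step 6: cell (1,3)='.' (+5 fires, +6 burnt)
Step 7: cell (1,3)='.' (+5 fires, +5 burnt)
Step 8: cell (1,3)='.' (+3 fires, +5 burnt)
Step 9: cell (1,3)='.' (+2 fires, +3 burnt)
Step 10: cell (1,3)='.' (+1 fires, +2 burnt)
Step 11: cell (1,3)='.' (+0 fires, +1 burnt)
  fire out at step 11

3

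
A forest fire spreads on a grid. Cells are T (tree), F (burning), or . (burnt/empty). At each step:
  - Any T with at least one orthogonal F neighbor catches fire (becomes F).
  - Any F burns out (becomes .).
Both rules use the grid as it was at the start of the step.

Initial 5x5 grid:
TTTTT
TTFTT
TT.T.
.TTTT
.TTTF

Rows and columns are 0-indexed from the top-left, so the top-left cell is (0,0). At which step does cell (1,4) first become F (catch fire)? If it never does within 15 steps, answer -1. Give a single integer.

Step 1: cell (1,4)='T' (+5 fires, +2 burnt)
Step 2: cell (1,4)='F' (+8 fires, +5 burnt)
  -> target ignites at step 2
Step 3: cell (1,4)='.' (+6 fires, +8 burnt)
Step 4: cell (1,4)='.' (+0 fires, +6 burnt)
  fire out at step 4

2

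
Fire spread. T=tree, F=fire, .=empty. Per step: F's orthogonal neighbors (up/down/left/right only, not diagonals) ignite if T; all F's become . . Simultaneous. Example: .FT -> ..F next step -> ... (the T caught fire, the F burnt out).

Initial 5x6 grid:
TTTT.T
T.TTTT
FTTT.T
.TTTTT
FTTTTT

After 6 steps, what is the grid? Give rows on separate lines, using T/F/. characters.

Step 1: 3 trees catch fire, 2 burn out
  TTTT.T
  F.TTTT
  .FTT.T
  .TTTTT
  .FTTTT
Step 2: 4 trees catch fire, 3 burn out
  FTTT.T
  ..TTTT
  ..FT.T
  .FTTTT
  ..FTTT
Step 3: 5 trees catch fire, 4 burn out
  .FTT.T
  ..FTTT
  ...F.T
  ..FTTT
  ...FTT
Step 4: 4 trees catch fire, 5 burn out
  ..FT.T
  ...FTT
  .....T
  ...FTT
  ....FT
Step 5: 4 trees catch fire, 4 burn out
  ...F.T
  ....FT
  .....T
  ....FT
  .....F
Step 6: 2 trees catch fire, 4 burn out
  .....T
  .....F
  .....T
  .....F
  ......

.....T
.....F
.....T
.....F
......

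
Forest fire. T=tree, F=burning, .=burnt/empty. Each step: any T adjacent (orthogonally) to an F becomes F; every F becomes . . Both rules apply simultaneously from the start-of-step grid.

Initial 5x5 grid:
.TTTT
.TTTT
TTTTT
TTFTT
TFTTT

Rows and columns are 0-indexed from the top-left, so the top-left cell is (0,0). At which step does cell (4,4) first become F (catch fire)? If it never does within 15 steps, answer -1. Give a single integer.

Step 1: cell (4,4)='T' (+5 fires, +2 burnt)
Step 2: cell (4,4)='T' (+6 fires, +5 burnt)
Step 3: cell (4,4)='F' (+6 fires, +6 burnt)
  -> target ignites at step 3
Step 4: cell (4,4)='.' (+3 fires, +6 burnt)
Step 5: cell (4,4)='.' (+1 fires, +3 burnt)
Step 6: cell (4,4)='.' (+0 fires, +1 burnt)
  fire out at step 6

3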